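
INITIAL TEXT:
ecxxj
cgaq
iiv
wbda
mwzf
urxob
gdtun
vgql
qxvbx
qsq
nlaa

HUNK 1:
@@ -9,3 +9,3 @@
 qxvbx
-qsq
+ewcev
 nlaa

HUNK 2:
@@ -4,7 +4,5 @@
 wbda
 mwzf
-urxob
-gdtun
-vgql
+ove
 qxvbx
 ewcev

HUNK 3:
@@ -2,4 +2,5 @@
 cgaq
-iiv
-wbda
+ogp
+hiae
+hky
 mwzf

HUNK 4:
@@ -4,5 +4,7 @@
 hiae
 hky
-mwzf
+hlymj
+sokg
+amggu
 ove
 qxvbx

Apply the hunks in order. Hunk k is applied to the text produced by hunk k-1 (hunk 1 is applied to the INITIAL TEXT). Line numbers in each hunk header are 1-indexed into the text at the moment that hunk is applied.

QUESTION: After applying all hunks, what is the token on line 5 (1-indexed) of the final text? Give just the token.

Hunk 1: at line 9 remove [qsq] add [ewcev] -> 11 lines: ecxxj cgaq iiv wbda mwzf urxob gdtun vgql qxvbx ewcev nlaa
Hunk 2: at line 4 remove [urxob,gdtun,vgql] add [ove] -> 9 lines: ecxxj cgaq iiv wbda mwzf ove qxvbx ewcev nlaa
Hunk 3: at line 2 remove [iiv,wbda] add [ogp,hiae,hky] -> 10 lines: ecxxj cgaq ogp hiae hky mwzf ove qxvbx ewcev nlaa
Hunk 4: at line 4 remove [mwzf] add [hlymj,sokg,amggu] -> 12 lines: ecxxj cgaq ogp hiae hky hlymj sokg amggu ove qxvbx ewcev nlaa
Final line 5: hky

Answer: hky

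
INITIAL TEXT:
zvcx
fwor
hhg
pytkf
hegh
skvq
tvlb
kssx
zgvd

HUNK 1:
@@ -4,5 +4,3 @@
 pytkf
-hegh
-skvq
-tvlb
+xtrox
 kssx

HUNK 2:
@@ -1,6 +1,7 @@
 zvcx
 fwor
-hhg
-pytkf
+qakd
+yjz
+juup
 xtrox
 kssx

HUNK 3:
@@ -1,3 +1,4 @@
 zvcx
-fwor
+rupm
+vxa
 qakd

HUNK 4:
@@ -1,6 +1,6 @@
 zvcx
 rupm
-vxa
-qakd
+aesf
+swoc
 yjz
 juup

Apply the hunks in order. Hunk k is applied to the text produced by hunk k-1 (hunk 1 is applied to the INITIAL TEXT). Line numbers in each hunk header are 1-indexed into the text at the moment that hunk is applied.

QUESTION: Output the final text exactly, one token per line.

Hunk 1: at line 4 remove [hegh,skvq,tvlb] add [xtrox] -> 7 lines: zvcx fwor hhg pytkf xtrox kssx zgvd
Hunk 2: at line 1 remove [hhg,pytkf] add [qakd,yjz,juup] -> 8 lines: zvcx fwor qakd yjz juup xtrox kssx zgvd
Hunk 3: at line 1 remove [fwor] add [rupm,vxa] -> 9 lines: zvcx rupm vxa qakd yjz juup xtrox kssx zgvd
Hunk 4: at line 1 remove [vxa,qakd] add [aesf,swoc] -> 9 lines: zvcx rupm aesf swoc yjz juup xtrox kssx zgvd

Answer: zvcx
rupm
aesf
swoc
yjz
juup
xtrox
kssx
zgvd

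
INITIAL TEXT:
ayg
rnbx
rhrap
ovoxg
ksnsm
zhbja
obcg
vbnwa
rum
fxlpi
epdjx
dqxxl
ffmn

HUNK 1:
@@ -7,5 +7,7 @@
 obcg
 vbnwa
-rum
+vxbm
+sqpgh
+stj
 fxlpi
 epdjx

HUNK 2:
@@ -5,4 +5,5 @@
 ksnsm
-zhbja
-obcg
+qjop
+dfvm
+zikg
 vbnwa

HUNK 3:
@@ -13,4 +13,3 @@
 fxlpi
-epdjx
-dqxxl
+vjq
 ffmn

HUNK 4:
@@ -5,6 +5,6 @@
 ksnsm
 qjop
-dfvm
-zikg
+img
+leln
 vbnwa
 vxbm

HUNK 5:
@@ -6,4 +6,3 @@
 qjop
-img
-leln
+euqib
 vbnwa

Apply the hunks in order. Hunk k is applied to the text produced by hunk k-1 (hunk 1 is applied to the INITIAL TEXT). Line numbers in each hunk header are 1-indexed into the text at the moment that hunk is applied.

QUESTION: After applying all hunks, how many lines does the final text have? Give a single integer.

Answer: 14

Derivation:
Hunk 1: at line 7 remove [rum] add [vxbm,sqpgh,stj] -> 15 lines: ayg rnbx rhrap ovoxg ksnsm zhbja obcg vbnwa vxbm sqpgh stj fxlpi epdjx dqxxl ffmn
Hunk 2: at line 5 remove [zhbja,obcg] add [qjop,dfvm,zikg] -> 16 lines: ayg rnbx rhrap ovoxg ksnsm qjop dfvm zikg vbnwa vxbm sqpgh stj fxlpi epdjx dqxxl ffmn
Hunk 3: at line 13 remove [epdjx,dqxxl] add [vjq] -> 15 lines: ayg rnbx rhrap ovoxg ksnsm qjop dfvm zikg vbnwa vxbm sqpgh stj fxlpi vjq ffmn
Hunk 4: at line 5 remove [dfvm,zikg] add [img,leln] -> 15 lines: ayg rnbx rhrap ovoxg ksnsm qjop img leln vbnwa vxbm sqpgh stj fxlpi vjq ffmn
Hunk 5: at line 6 remove [img,leln] add [euqib] -> 14 lines: ayg rnbx rhrap ovoxg ksnsm qjop euqib vbnwa vxbm sqpgh stj fxlpi vjq ffmn
Final line count: 14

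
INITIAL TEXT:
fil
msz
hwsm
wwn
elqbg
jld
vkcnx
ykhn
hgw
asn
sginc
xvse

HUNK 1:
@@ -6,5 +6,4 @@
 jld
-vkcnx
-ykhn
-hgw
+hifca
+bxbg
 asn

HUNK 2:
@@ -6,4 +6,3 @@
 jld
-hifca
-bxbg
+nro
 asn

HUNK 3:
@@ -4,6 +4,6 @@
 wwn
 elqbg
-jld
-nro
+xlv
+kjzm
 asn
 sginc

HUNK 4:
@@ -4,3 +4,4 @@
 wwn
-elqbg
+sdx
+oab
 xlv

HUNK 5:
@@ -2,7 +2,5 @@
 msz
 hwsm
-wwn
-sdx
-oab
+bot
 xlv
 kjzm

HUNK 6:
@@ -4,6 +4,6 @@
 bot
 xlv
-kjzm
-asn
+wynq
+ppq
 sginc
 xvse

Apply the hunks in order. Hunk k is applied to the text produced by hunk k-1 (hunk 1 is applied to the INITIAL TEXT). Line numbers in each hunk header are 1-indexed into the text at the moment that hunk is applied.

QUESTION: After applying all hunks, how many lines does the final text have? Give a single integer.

Hunk 1: at line 6 remove [vkcnx,ykhn,hgw] add [hifca,bxbg] -> 11 lines: fil msz hwsm wwn elqbg jld hifca bxbg asn sginc xvse
Hunk 2: at line 6 remove [hifca,bxbg] add [nro] -> 10 lines: fil msz hwsm wwn elqbg jld nro asn sginc xvse
Hunk 3: at line 4 remove [jld,nro] add [xlv,kjzm] -> 10 lines: fil msz hwsm wwn elqbg xlv kjzm asn sginc xvse
Hunk 4: at line 4 remove [elqbg] add [sdx,oab] -> 11 lines: fil msz hwsm wwn sdx oab xlv kjzm asn sginc xvse
Hunk 5: at line 2 remove [wwn,sdx,oab] add [bot] -> 9 lines: fil msz hwsm bot xlv kjzm asn sginc xvse
Hunk 6: at line 4 remove [kjzm,asn] add [wynq,ppq] -> 9 lines: fil msz hwsm bot xlv wynq ppq sginc xvse
Final line count: 9

Answer: 9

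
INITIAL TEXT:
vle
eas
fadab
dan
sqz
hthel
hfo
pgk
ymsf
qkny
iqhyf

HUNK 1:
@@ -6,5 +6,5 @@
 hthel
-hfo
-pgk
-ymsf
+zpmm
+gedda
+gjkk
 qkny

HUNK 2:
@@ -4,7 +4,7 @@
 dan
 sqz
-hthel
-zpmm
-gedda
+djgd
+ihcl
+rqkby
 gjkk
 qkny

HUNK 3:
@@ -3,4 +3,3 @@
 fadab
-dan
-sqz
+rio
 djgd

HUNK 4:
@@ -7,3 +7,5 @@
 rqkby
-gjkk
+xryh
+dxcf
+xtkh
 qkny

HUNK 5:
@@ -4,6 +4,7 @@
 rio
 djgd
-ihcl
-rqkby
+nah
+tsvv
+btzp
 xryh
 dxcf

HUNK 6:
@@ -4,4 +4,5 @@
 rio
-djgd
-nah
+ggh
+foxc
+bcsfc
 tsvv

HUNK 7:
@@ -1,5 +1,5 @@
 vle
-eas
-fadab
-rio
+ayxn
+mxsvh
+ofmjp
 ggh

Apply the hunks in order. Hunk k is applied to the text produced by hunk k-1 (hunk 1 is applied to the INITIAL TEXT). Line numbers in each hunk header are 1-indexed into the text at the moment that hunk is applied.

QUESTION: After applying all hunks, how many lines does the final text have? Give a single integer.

Answer: 14

Derivation:
Hunk 1: at line 6 remove [hfo,pgk,ymsf] add [zpmm,gedda,gjkk] -> 11 lines: vle eas fadab dan sqz hthel zpmm gedda gjkk qkny iqhyf
Hunk 2: at line 4 remove [hthel,zpmm,gedda] add [djgd,ihcl,rqkby] -> 11 lines: vle eas fadab dan sqz djgd ihcl rqkby gjkk qkny iqhyf
Hunk 3: at line 3 remove [dan,sqz] add [rio] -> 10 lines: vle eas fadab rio djgd ihcl rqkby gjkk qkny iqhyf
Hunk 4: at line 7 remove [gjkk] add [xryh,dxcf,xtkh] -> 12 lines: vle eas fadab rio djgd ihcl rqkby xryh dxcf xtkh qkny iqhyf
Hunk 5: at line 4 remove [ihcl,rqkby] add [nah,tsvv,btzp] -> 13 lines: vle eas fadab rio djgd nah tsvv btzp xryh dxcf xtkh qkny iqhyf
Hunk 6: at line 4 remove [djgd,nah] add [ggh,foxc,bcsfc] -> 14 lines: vle eas fadab rio ggh foxc bcsfc tsvv btzp xryh dxcf xtkh qkny iqhyf
Hunk 7: at line 1 remove [eas,fadab,rio] add [ayxn,mxsvh,ofmjp] -> 14 lines: vle ayxn mxsvh ofmjp ggh foxc bcsfc tsvv btzp xryh dxcf xtkh qkny iqhyf
Final line count: 14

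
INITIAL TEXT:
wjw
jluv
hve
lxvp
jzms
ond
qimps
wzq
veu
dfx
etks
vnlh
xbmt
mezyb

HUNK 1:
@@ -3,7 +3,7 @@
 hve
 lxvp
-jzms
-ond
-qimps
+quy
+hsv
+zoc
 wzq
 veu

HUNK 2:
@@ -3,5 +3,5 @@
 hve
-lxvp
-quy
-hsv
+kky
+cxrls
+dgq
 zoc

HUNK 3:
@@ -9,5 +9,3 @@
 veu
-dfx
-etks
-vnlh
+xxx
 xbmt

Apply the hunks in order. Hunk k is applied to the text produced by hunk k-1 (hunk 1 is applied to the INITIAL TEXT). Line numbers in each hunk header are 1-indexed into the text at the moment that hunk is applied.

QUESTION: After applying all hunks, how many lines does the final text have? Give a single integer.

Answer: 12

Derivation:
Hunk 1: at line 3 remove [jzms,ond,qimps] add [quy,hsv,zoc] -> 14 lines: wjw jluv hve lxvp quy hsv zoc wzq veu dfx etks vnlh xbmt mezyb
Hunk 2: at line 3 remove [lxvp,quy,hsv] add [kky,cxrls,dgq] -> 14 lines: wjw jluv hve kky cxrls dgq zoc wzq veu dfx etks vnlh xbmt mezyb
Hunk 3: at line 9 remove [dfx,etks,vnlh] add [xxx] -> 12 lines: wjw jluv hve kky cxrls dgq zoc wzq veu xxx xbmt mezyb
Final line count: 12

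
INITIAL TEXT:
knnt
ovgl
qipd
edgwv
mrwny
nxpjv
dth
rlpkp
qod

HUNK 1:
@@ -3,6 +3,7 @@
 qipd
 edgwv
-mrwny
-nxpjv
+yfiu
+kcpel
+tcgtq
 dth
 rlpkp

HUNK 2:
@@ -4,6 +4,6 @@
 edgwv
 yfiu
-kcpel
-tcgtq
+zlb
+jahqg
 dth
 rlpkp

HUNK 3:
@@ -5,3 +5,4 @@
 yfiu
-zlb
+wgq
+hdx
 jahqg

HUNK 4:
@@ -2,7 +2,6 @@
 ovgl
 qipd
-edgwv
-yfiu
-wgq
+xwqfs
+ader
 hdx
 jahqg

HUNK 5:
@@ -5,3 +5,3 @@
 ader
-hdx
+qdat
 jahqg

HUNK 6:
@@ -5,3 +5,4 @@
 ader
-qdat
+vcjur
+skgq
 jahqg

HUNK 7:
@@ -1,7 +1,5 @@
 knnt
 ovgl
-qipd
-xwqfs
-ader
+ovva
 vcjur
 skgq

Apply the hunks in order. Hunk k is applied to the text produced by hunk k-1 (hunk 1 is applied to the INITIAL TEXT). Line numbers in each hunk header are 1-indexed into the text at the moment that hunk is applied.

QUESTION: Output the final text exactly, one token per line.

Hunk 1: at line 3 remove [mrwny,nxpjv] add [yfiu,kcpel,tcgtq] -> 10 lines: knnt ovgl qipd edgwv yfiu kcpel tcgtq dth rlpkp qod
Hunk 2: at line 4 remove [kcpel,tcgtq] add [zlb,jahqg] -> 10 lines: knnt ovgl qipd edgwv yfiu zlb jahqg dth rlpkp qod
Hunk 3: at line 5 remove [zlb] add [wgq,hdx] -> 11 lines: knnt ovgl qipd edgwv yfiu wgq hdx jahqg dth rlpkp qod
Hunk 4: at line 2 remove [edgwv,yfiu,wgq] add [xwqfs,ader] -> 10 lines: knnt ovgl qipd xwqfs ader hdx jahqg dth rlpkp qod
Hunk 5: at line 5 remove [hdx] add [qdat] -> 10 lines: knnt ovgl qipd xwqfs ader qdat jahqg dth rlpkp qod
Hunk 6: at line 5 remove [qdat] add [vcjur,skgq] -> 11 lines: knnt ovgl qipd xwqfs ader vcjur skgq jahqg dth rlpkp qod
Hunk 7: at line 1 remove [qipd,xwqfs,ader] add [ovva] -> 9 lines: knnt ovgl ovva vcjur skgq jahqg dth rlpkp qod

Answer: knnt
ovgl
ovva
vcjur
skgq
jahqg
dth
rlpkp
qod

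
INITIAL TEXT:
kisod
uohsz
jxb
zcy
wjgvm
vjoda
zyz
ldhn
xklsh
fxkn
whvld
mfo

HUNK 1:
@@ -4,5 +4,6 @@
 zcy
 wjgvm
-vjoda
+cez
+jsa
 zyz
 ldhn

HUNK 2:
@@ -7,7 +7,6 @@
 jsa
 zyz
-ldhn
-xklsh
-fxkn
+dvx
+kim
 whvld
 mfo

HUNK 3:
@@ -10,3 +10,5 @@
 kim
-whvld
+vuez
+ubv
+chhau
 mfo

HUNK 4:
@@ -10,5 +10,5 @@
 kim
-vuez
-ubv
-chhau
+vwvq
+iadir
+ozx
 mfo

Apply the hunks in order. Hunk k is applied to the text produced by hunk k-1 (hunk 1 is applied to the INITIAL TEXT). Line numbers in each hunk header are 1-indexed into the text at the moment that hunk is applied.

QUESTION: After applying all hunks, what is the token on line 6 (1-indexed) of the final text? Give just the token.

Answer: cez

Derivation:
Hunk 1: at line 4 remove [vjoda] add [cez,jsa] -> 13 lines: kisod uohsz jxb zcy wjgvm cez jsa zyz ldhn xklsh fxkn whvld mfo
Hunk 2: at line 7 remove [ldhn,xklsh,fxkn] add [dvx,kim] -> 12 lines: kisod uohsz jxb zcy wjgvm cez jsa zyz dvx kim whvld mfo
Hunk 3: at line 10 remove [whvld] add [vuez,ubv,chhau] -> 14 lines: kisod uohsz jxb zcy wjgvm cez jsa zyz dvx kim vuez ubv chhau mfo
Hunk 4: at line 10 remove [vuez,ubv,chhau] add [vwvq,iadir,ozx] -> 14 lines: kisod uohsz jxb zcy wjgvm cez jsa zyz dvx kim vwvq iadir ozx mfo
Final line 6: cez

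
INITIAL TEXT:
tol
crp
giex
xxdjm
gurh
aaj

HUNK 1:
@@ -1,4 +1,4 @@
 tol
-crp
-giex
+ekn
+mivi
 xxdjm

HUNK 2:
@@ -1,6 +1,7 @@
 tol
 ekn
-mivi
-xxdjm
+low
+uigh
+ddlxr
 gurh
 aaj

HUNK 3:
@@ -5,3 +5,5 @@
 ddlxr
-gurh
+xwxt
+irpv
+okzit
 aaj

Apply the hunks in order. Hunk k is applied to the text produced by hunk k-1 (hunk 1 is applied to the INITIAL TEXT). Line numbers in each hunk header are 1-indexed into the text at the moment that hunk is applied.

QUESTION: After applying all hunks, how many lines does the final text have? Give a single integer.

Hunk 1: at line 1 remove [crp,giex] add [ekn,mivi] -> 6 lines: tol ekn mivi xxdjm gurh aaj
Hunk 2: at line 1 remove [mivi,xxdjm] add [low,uigh,ddlxr] -> 7 lines: tol ekn low uigh ddlxr gurh aaj
Hunk 3: at line 5 remove [gurh] add [xwxt,irpv,okzit] -> 9 lines: tol ekn low uigh ddlxr xwxt irpv okzit aaj
Final line count: 9

Answer: 9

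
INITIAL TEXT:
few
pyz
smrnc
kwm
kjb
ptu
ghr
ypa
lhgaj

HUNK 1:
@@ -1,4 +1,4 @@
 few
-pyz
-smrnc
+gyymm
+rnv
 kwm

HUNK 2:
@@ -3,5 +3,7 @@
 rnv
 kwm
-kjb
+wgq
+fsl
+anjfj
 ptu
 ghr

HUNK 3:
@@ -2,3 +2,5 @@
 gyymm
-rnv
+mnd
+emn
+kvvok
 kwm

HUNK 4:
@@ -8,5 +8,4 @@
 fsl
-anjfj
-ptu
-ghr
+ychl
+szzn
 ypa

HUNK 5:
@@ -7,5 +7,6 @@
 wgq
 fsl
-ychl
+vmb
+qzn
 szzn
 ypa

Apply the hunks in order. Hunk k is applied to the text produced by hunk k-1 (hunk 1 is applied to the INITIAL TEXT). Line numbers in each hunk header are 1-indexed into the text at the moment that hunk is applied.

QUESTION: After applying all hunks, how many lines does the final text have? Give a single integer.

Answer: 13

Derivation:
Hunk 1: at line 1 remove [pyz,smrnc] add [gyymm,rnv] -> 9 lines: few gyymm rnv kwm kjb ptu ghr ypa lhgaj
Hunk 2: at line 3 remove [kjb] add [wgq,fsl,anjfj] -> 11 lines: few gyymm rnv kwm wgq fsl anjfj ptu ghr ypa lhgaj
Hunk 3: at line 2 remove [rnv] add [mnd,emn,kvvok] -> 13 lines: few gyymm mnd emn kvvok kwm wgq fsl anjfj ptu ghr ypa lhgaj
Hunk 4: at line 8 remove [anjfj,ptu,ghr] add [ychl,szzn] -> 12 lines: few gyymm mnd emn kvvok kwm wgq fsl ychl szzn ypa lhgaj
Hunk 5: at line 7 remove [ychl] add [vmb,qzn] -> 13 lines: few gyymm mnd emn kvvok kwm wgq fsl vmb qzn szzn ypa lhgaj
Final line count: 13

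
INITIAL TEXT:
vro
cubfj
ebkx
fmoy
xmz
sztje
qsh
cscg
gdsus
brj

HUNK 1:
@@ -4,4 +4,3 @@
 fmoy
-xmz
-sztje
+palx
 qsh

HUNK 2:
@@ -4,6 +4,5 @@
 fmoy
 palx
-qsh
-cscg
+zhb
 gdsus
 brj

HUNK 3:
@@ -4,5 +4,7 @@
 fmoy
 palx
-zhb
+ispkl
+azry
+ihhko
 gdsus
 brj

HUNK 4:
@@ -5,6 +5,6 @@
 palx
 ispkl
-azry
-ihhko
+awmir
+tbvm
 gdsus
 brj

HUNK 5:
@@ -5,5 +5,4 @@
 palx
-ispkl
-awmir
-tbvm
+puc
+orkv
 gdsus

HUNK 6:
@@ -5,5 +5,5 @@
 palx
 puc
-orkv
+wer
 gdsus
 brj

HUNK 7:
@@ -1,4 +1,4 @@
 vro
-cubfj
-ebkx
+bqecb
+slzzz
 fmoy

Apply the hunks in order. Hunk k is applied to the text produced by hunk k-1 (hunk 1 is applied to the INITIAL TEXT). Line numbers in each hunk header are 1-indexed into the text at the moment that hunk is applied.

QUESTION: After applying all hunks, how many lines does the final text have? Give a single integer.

Hunk 1: at line 4 remove [xmz,sztje] add [palx] -> 9 lines: vro cubfj ebkx fmoy palx qsh cscg gdsus brj
Hunk 2: at line 4 remove [qsh,cscg] add [zhb] -> 8 lines: vro cubfj ebkx fmoy palx zhb gdsus brj
Hunk 3: at line 4 remove [zhb] add [ispkl,azry,ihhko] -> 10 lines: vro cubfj ebkx fmoy palx ispkl azry ihhko gdsus brj
Hunk 4: at line 5 remove [azry,ihhko] add [awmir,tbvm] -> 10 lines: vro cubfj ebkx fmoy palx ispkl awmir tbvm gdsus brj
Hunk 5: at line 5 remove [ispkl,awmir,tbvm] add [puc,orkv] -> 9 lines: vro cubfj ebkx fmoy palx puc orkv gdsus brj
Hunk 6: at line 5 remove [orkv] add [wer] -> 9 lines: vro cubfj ebkx fmoy palx puc wer gdsus brj
Hunk 7: at line 1 remove [cubfj,ebkx] add [bqecb,slzzz] -> 9 lines: vro bqecb slzzz fmoy palx puc wer gdsus brj
Final line count: 9

Answer: 9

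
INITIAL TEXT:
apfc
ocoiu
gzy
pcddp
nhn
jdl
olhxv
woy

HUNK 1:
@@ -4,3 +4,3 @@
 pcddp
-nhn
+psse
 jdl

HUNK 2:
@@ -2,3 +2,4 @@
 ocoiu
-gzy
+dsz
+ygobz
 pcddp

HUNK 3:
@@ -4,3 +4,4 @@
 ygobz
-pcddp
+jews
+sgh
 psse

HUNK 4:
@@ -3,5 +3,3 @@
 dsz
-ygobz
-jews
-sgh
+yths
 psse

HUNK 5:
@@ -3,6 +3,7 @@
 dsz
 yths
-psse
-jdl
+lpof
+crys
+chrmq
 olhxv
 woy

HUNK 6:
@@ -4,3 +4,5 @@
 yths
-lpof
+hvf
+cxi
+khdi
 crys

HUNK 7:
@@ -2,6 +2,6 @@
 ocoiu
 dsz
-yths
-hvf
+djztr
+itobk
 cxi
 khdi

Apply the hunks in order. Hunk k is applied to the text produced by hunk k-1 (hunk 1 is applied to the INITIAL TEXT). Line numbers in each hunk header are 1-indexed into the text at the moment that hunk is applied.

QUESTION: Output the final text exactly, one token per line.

Answer: apfc
ocoiu
dsz
djztr
itobk
cxi
khdi
crys
chrmq
olhxv
woy

Derivation:
Hunk 1: at line 4 remove [nhn] add [psse] -> 8 lines: apfc ocoiu gzy pcddp psse jdl olhxv woy
Hunk 2: at line 2 remove [gzy] add [dsz,ygobz] -> 9 lines: apfc ocoiu dsz ygobz pcddp psse jdl olhxv woy
Hunk 3: at line 4 remove [pcddp] add [jews,sgh] -> 10 lines: apfc ocoiu dsz ygobz jews sgh psse jdl olhxv woy
Hunk 4: at line 3 remove [ygobz,jews,sgh] add [yths] -> 8 lines: apfc ocoiu dsz yths psse jdl olhxv woy
Hunk 5: at line 3 remove [psse,jdl] add [lpof,crys,chrmq] -> 9 lines: apfc ocoiu dsz yths lpof crys chrmq olhxv woy
Hunk 6: at line 4 remove [lpof] add [hvf,cxi,khdi] -> 11 lines: apfc ocoiu dsz yths hvf cxi khdi crys chrmq olhxv woy
Hunk 7: at line 2 remove [yths,hvf] add [djztr,itobk] -> 11 lines: apfc ocoiu dsz djztr itobk cxi khdi crys chrmq olhxv woy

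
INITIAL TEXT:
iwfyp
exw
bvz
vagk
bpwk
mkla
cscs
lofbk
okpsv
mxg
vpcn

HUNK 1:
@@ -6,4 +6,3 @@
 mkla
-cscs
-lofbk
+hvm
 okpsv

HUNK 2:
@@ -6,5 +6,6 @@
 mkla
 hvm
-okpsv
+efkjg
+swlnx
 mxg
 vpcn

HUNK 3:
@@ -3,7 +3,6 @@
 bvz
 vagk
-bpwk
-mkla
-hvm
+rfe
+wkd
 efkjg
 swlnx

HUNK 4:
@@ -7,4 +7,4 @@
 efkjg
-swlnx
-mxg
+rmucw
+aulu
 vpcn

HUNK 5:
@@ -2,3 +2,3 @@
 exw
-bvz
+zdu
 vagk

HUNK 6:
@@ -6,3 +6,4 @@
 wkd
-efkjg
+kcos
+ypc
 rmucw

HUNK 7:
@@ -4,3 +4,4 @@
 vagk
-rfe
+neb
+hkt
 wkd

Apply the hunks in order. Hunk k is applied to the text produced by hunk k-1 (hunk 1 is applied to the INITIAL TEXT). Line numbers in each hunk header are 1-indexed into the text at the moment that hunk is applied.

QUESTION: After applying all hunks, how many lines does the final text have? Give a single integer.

Answer: 12

Derivation:
Hunk 1: at line 6 remove [cscs,lofbk] add [hvm] -> 10 lines: iwfyp exw bvz vagk bpwk mkla hvm okpsv mxg vpcn
Hunk 2: at line 6 remove [okpsv] add [efkjg,swlnx] -> 11 lines: iwfyp exw bvz vagk bpwk mkla hvm efkjg swlnx mxg vpcn
Hunk 3: at line 3 remove [bpwk,mkla,hvm] add [rfe,wkd] -> 10 lines: iwfyp exw bvz vagk rfe wkd efkjg swlnx mxg vpcn
Hunk 4: at line 7 remove [swlnx,mxg] add [rmucw,aulu] -> 10 lines: iwfyp exw bvz vagk rfe wkd efkjg rmucw aulu vpcn
Hunk 5: at line 2 remove [bvz] add [zdu] -> 10 lines: iwfyp exw zdu vagk rfe wkd efkjg rmucw aulu vpcn
Hunk 6: at line 6 remove [efkjg] add [kcos,ypc] -> 11 lines: iwfyp exw zdu vagk rfe wkd kcos ypc rmucw aulu vpcn
Hunk 7: at line 4 remove [rfe] add [neb,hkt] -> 12 lines: iwfyp exw zdu vagk neb hkt wkd kcos ypc rmucw aulu vpcn
Final line count: 12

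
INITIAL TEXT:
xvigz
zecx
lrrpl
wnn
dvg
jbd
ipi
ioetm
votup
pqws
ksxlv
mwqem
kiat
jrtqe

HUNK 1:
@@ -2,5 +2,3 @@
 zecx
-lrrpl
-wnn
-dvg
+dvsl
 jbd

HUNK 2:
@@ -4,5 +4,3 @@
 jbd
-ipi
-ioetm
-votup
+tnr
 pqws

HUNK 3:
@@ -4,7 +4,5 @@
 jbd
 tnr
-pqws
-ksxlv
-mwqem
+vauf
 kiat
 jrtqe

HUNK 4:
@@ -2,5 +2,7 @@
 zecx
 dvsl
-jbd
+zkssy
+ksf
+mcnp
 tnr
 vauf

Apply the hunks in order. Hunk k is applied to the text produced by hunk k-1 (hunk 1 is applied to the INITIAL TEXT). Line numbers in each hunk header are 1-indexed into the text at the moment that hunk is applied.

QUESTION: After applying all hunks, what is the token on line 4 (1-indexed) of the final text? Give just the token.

Answer: zkssy

Derivation:
Hunk 1: at line 2 remove [lrrpl,wnn,dvg] add [dvsl] -> 12 lines: xvigz zecx dvsl jbd ipi ioetm votup pqws ksxlv mwqem kiat jrtqe
Hunk 2: at line 4 remove [ipi,ioetm,votup] add [tnr] -> 10 lines: xvigz zecx dvsl jbd tnr pqws ksxlv mwqem kiat jrtqe
Hunk 3: at line 4 remove [pqws,ksxlv,mwqem] add [vauf] -> 8 lines: xvigz zecx dvsl jbd tnr vauf kiat jrtqe
Hunk 4: at line 2 remove [jbd] add [zkssy,ksf,mcnp] -> 10 lines: xvigz zecx dvsl zkssy ksf mcnp tnr vauf kiat jrtqe
Final line 4: zkssy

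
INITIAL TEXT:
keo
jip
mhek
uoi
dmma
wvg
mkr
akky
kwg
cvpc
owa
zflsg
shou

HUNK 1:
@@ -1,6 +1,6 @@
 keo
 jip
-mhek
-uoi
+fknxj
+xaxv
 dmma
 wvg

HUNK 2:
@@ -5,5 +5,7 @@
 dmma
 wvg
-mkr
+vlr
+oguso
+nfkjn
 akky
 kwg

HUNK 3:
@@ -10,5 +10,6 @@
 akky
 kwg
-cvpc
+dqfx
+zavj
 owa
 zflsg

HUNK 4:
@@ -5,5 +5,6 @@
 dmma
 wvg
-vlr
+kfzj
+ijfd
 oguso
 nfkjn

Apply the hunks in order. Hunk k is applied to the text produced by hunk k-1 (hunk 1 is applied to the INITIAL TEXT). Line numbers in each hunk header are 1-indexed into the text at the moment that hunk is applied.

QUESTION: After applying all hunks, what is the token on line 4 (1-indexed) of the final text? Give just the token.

Answer: xaxv

Derivation:
Hunk 1: at line 1 remove [mhek,uoi] add [fknxj,xaxv] -> 13 lines: keo jip fknxj xaxv dmma wvg mkr akky kwg cvpc owa zflsg shou
Hunk 2: at line 5 remove [mkr] add [vlr,oguso,nfkjn] -> 15 lines: keo jip fknxj xaxv dmma wvg vlr oguso nfkjn akky kwg cvpc owa zflsg shou
Hunk 3: at line 10 remove [cvpc] add [dqfx,zavj] -> 16 lines: keo jip fknxj xaxv dmma wvg vlr oguso nfkjn akky kwg dqfx zavj owa zflsg shou
Hunk 4: at line 5 remove [vlr] add [kfzj,ijfd] -> 17 lines: keo jip fknxj xaxv dmma wvg kfzj ijfd oguso nfkjn akky kwg dqfx zavj owa zflsg shou
Final line 4: xaxv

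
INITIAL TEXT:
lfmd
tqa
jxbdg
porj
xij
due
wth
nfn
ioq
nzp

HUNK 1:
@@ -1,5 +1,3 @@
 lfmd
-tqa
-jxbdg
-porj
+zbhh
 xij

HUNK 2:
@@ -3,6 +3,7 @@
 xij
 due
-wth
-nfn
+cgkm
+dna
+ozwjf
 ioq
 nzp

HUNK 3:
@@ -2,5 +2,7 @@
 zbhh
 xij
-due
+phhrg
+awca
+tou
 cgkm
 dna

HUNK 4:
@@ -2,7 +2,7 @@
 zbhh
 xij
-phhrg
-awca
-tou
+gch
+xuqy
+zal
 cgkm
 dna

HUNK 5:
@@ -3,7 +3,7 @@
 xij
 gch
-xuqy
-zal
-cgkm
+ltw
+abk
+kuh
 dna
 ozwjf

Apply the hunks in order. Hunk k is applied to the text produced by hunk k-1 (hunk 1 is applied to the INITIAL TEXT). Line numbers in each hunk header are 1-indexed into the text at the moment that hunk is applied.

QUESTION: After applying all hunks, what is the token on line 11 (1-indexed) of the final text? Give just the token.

Hunk 1: at line 1 remove [tqa,jxbdg,porj] add [zbhh] -> 8 lines: lfmd zbhh xij due wth nfn ioq nzp
Hunk 2: at line 3 remove [wth,nfn] add [cgkm,dna,ozwjf] -> 9 lines: lfmd zbhh xij due cgkm dna ozwjf ioq nzp
Hunk 3: at line 2 remove [due] add [phhrg,awca,tou] -> 11 lines: lfmd zbhh xij phhrg awca tou cgkm dna ozwjf ioq nzp
Hunk 4: at line 2 remove [phhrg,awca,tou] add [gch,xuqy,zal] -> 11 lines: lfmd zbhh xij gch xuqy zal cgkm dna ozwjf ioq nzp
Hunk 5: at line 3 remove [xuqy,zal,cgkm] add [ltw,abk,kuh] -> 11 lines: lfmd zbhh xij gch ltw abk kuh dna ozwjf ioq nzp
Final line 11: nzp

Answer: nzp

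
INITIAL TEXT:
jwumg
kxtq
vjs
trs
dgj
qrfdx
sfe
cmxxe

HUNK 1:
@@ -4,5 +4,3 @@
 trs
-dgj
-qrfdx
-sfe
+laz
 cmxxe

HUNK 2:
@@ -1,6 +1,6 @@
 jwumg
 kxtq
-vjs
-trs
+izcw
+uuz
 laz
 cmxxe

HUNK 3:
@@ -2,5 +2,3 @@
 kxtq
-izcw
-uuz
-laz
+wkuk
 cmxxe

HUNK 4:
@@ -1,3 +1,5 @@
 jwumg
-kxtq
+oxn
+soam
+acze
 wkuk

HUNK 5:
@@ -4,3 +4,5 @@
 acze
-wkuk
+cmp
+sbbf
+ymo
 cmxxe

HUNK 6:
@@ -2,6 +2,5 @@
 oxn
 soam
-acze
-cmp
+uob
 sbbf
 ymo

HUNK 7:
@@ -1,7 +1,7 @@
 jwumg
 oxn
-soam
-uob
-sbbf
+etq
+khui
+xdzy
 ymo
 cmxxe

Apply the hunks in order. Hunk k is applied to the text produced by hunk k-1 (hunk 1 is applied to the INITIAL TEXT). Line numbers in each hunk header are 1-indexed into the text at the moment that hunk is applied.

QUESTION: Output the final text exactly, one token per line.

Hunk 1: at line 4 remove [dgj,qrfdx,sfe] add [laz] -> 6 lines: jwumg kxtq vjs trs laz cmxxe
Hunk 2: at line 1 remove [vjs,trs] add [izcw,uuz] -> 6 lines: jwumg kxtq izcw uuz laz cmxxe
Hunk 3: at line 2 remove [izcw,uuz,laz] add [wkuk] -> 4 lines: jwumg kxtq wkuk cmxxe
Hunk 4: at line 1 remove [kxtq] add [oxn,soam,acze] -> 6 lines: jwumg oxn soam acze wkuk cmxxe
Hunk 5: at line 4 remove [wkuk] add [cmp,sbbf,ymo] -> 8 lines: jwumg oxn soam acze cmp sbbf ymo cmxxe
Hunk 6: at line 2 remove [acze,cmp] add [uob] -> 7 lines: jwumg oxn soam uob sbbf ymo cmxxe
Hunk 7: at line 1 remove [soam,uob,sbbf] add [etq,khui,xdzy] -> 7 lines: jwumg oxn etq khui xdzy ymo cmxxe

Answer: jwumg
oxn
etq
khui
xdzy
ymo
cmxxe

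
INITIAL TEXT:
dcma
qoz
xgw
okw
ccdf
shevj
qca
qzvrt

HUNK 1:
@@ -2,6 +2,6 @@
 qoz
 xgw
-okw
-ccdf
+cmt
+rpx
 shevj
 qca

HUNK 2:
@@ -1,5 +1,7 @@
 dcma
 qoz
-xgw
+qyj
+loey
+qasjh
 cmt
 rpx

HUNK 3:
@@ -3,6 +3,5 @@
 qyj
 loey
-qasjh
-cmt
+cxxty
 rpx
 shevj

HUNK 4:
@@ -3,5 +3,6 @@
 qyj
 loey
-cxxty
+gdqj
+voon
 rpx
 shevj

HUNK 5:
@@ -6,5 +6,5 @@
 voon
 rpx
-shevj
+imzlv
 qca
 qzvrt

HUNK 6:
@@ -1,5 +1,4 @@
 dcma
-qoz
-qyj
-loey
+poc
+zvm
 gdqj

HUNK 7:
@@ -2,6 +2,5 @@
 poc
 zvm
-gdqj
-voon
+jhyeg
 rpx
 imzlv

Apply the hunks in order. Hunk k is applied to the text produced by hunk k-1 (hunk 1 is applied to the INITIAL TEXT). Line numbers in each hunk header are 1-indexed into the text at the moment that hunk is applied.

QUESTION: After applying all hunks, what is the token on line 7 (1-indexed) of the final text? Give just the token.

Hunk 1: at line 2 remove [okw,ccdf] add [cmt,rpx] -> 8 lines: dcma qoz xgw cmt rpx shevj qca qzvrt
Hunk 2: at line 1 remove [xgw] add [qyj,loey,qasjh] -> 10 lines: dcma qoz qyj loey qasjh cmt rpx shevj qca qzvrt
Hunk 3: at line 3 remove [qasjh,cmt] add [cxxty] -> 9 lines: dcma qoz qyj loey cxxty rpx shevj qca qzvrt
Hunk 4: at line 3 remove [cxxty] add [gdqj,voon] -> 10 lines: dcma qoz qyj loey gdqj voon rpx shevj qca qzvrt
Hunk 5: at line 6 remove [shevj] add [imzlv] -> 10 lines: dcma qoz qyj loey gdqj voon rpx imzlv qca qzvrt
Hunk 6: at line 1 remove [qoz,qyj,loey] add [poc,zvm] -> 9 lines: dcma poc zvm gdqj voon rpx imzlv qca qzvrt
Hunk 7: at line 2 remove [gdqj,voon] add [jhyeg] -> 8 lines: dcma poc zvm jhyeg rpx imzlv qca qzvrt
Final line 7: qca

Answer: qca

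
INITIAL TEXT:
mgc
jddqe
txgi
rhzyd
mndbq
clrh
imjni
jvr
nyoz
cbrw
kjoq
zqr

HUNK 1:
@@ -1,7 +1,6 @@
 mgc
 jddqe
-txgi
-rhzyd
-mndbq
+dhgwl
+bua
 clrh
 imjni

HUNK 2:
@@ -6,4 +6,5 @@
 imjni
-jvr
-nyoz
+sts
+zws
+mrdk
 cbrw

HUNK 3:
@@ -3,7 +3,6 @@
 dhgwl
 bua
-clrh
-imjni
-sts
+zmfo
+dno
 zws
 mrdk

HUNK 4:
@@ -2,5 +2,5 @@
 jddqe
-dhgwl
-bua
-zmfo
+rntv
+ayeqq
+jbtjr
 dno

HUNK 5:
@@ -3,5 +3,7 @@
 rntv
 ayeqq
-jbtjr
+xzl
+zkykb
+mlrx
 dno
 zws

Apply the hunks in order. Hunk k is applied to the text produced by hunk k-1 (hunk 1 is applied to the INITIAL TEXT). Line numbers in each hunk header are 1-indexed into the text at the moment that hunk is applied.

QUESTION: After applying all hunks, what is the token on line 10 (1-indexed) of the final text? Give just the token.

Answer: mrdk

Derivation:
Hunk 1: at line 1 remove [txgi,rhzyd,mndbq] add [dhgwl,bua] -> 11 lines: mgc jddqe dhgwl bua clrh imjni jvr nyoz cbrw kjoq zqr
Hunk 2: at line 6 remove [jvr,nyoz] add [sts,zws,mrdk] -> 12 lines: mgc jddqe dhgwl bua clrh imjni sts zws mrdk cbrw kjoq zqr
Hunk 3: at line 3 remove [clrh,imjni,sts] add [zmfo,dno] -> 11 lines: mgc jddqe dhgwl bua zmfo dno zws mrdk cbrw kjoq zqr
Hunk 4: at line 2 remove [dhgwl,bua,zmfo] add [rntv,ayeqq,jbtjr] -> 11 lines: mgc jddqe rntv ayeqq jbtjr dno zws mrdk cbrw kjoq zqr
Hunk 5: at line 3 remove [jbtjr] add [xzl,zkykb,mlrx] -> 13 lines: mgc jddqe rntv ayeqq xzl zkykb mlrx dno zws mrdk cbrw kjoq zqr
Final line 10: mrdk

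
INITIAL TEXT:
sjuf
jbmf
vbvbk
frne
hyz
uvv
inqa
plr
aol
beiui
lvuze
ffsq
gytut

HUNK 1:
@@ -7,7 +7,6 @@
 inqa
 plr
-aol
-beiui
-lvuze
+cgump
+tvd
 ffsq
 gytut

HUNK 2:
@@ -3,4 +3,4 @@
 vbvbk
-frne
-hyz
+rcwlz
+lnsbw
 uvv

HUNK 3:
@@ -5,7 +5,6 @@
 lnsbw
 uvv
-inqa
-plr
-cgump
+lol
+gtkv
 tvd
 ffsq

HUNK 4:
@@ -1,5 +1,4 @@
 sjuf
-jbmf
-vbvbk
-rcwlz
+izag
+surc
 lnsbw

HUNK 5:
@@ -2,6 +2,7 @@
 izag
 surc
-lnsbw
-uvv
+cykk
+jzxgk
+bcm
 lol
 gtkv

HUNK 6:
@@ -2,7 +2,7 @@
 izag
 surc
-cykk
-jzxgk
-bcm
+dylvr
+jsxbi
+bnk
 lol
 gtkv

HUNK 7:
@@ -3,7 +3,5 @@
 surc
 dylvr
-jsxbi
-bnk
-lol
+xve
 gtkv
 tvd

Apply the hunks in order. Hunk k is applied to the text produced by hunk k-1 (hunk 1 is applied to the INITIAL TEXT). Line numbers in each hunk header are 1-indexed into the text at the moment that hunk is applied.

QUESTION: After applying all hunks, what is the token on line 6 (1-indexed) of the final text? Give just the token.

Answer: gtkv

Derivation:
Hunk 1: at line 7 remove [aol,beiui,lvuze] add [cgump,tvd] -> 12 lines: sjuf jbmf vbvbk frne hyz uvv inqa plr cgump tvd ffsq gytut
Hunk 2: at line 3 remove [frne,hyz] add [rcwlz,lnsbw] -> 12 lines: sjuf jbmf vbvbk rcwlz lnsbw uvv inqa plr cgump tvd ffsq gytut
Hunk 3: at line 5 remove [inqa,plr,cgump] add [lol,gtkv] -> 11 lines: sjuf jbmf vbvbk rcwlz lnsbw uvv lol gtkv tvd ffsq gytut
Hunk 4: at line 1 remove [jbmf,vbvbk,rcwlz] add [izag,surc] -> 10 lines: sjuf izag surc lnsbw uvv lol gtkv tvd ffsq gytut
Hunk 5: at line 2 remove [lnsbw,uvv] add [cykk,jzxgk,bcm] -> 11 lines: sjuf izag surc cykk jzxgk bcm lol gtkv tvd ffsq gytut
Hunk 6: at line 2 remove [cykk,jzxgk,bcm] add [dylvr,jsxbi,bnk] -> 11 lines: sjuf izag surc dylvr jsxbi bnk lol gtkv tvd ffsq gytut
Hunk 7: at line 3 remove [jsxbi,bnk,lol] add [xve] -> 9 lines: sjuf izag surc dylvr xve gtkv tvd ffsq gytut
Final line 6: gtkv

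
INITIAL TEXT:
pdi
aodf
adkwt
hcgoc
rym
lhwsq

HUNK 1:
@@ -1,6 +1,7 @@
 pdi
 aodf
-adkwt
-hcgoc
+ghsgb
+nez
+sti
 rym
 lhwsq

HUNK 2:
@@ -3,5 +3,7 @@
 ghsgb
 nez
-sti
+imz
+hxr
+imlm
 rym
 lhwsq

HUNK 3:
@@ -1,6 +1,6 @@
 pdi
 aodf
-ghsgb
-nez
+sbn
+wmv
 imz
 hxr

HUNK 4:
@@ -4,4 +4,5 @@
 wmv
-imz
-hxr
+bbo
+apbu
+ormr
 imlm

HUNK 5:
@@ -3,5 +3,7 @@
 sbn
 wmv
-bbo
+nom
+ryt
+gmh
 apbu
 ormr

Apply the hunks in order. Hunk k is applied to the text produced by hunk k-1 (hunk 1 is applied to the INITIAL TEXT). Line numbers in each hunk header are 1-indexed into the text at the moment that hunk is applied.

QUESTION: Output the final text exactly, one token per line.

Answer: pdi
aodf
sbn
wmv
nom
ryt
gmh
apbu
ormr
imlm
rym
lhwsq

Derivation:
Hunk 1: at line 1 remove [adkwt,hcgoc] add [ghsgb,nez,sti] -> 7 lines: pdi aodf ghsgb nez sti rym lhwsq
Hunk 2: at line 3 remove [sti] add [imz,hxr,imlm] -> 9 lines: pdi aodf ghsgb nez imz hxr imlm rym lhwsq
Hunk 3: at line 1 remove [ghsgb,nez] add [sbn,wmv] -> 9 lines: pdi aodf sbn wmv imz hxr imlm rym lhwsq
Hunk 4: at line 4 remove [imz,hxr] add [bbo,apbu,ormr] -> 10 lines: pdi aodf sbn wmv bbo apbu ormr imlm rym lhwsq
Hunk 5: at line 3 remove [bbo] add [nom,ryt,gmh] -> 12 lines: pdi aodf sbn wmv nom ryt gmh apbu ormr imlm rym lhwsq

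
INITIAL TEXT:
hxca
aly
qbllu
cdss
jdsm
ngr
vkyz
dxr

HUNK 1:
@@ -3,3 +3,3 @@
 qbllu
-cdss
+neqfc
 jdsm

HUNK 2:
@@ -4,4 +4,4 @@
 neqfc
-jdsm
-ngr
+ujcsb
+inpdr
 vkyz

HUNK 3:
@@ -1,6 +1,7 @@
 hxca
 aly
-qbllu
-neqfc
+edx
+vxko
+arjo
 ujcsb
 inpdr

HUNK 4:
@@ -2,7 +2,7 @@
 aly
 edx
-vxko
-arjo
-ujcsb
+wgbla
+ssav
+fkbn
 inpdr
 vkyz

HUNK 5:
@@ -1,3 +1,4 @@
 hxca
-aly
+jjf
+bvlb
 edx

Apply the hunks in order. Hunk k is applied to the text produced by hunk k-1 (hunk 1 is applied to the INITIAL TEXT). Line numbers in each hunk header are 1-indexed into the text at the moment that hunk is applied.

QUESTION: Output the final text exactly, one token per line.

Answer: hxca
jjf
bvlb
edx
wgbla
ssav
fkbn
inpdr
vkyz
dxr

Derivation:
Hunk 1: at line 3 remove [cdss] add [neqfc] -> 8 lines: hxca aly qbllu neqfc jdsm ngr vkyz dxr
Hunk 2: at line 4 remove [jdsm,ngr] add [ujcsb,inpdr] -> 8 lines: hxca aly qbllu neqfc ujcsb inpdr vkyz dxr
Hunk 3: at line 1 remove [qbllu,neqfc] add [edx,vxko,arjo] -> 9 lines: hxca aly edx vxko arjo ujcsb inpdr vkyz dxr
Hunk 4: at line 2 remove [vxko,arjo,ujcsb] add [wgbla,ssav,fkbn] -> 9 lines: hxca aly edx wgbla ssav fkbn inpdr vkyz dxr
Hunk 5: at line 1 remove [aly] add [jjf,bvlb] -> 10 lines: hxca jjf bvlb edx wgbla ssav fkbn inpdr vkyz dxr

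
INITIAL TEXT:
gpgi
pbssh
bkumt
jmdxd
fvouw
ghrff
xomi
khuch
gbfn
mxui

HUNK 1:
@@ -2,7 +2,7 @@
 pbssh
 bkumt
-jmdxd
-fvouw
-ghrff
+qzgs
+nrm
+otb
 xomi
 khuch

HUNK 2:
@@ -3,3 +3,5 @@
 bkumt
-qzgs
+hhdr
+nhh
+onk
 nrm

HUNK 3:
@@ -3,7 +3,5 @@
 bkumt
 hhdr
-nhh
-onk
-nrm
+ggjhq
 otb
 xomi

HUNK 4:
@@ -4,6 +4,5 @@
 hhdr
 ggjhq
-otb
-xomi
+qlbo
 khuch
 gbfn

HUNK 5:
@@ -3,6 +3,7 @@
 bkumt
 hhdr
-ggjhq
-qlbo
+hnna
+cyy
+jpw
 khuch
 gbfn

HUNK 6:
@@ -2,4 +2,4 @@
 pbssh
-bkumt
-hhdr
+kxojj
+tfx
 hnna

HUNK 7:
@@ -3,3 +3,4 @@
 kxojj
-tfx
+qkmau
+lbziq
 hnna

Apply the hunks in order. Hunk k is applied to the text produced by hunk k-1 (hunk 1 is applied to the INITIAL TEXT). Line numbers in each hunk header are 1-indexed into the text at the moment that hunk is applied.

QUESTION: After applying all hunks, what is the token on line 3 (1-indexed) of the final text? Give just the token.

Answer: kxojj

Derivation:
Hunk 1: at line 2 remove [jmdxd,fvouw,ghrff] add [qzgs,nrm,otb] -> 10 lines: gpgi pbssh bkumt qzgs nrm otb xomi khuch gbfn mxui
Hunk 2: at line 3 remove [qzgs] add [hhdr,nhh,onk] -> 12 lines: gpgi pbssh bkumt hhdr nhh onk nrm otb xomi khuch gbfn mxui
Hunk 3: at line 3 remove [nhh,onk,nrm] add [ggjhq] -> 10 lines: gpgi pbssh bkumt hhdr ggjhq otb xomi khuch gbfn mxui
Hunk 4: at line 4 remove [otb,xomi] add [qlbo] -> 9 lines: gpgi pbssh bkumt hhdr ggjhq qlbo khuch gbfn mxui
Hunk 5: at line 3 remove [ggjhq,qlbo] add [hnna,cyy,jpw] -> 10 lines: gpgi pbssh bkumt hhdr hnna cyy jpw khuch gbfn mxui
Hunk 6: at line 2 remove [bkumt,hhdr] add [kxojj,tfx] -> 10 lines: gpgi pbssh kxojj tfx hnna cyy jpw khuch gbfn mxui
Hunk 7: at line 3 remove [tfx] add [qkmau,lbziq] -> 11 lines: gpgi pbssh kxojj qkmau lbziq hnna cyy jpw khuch gbfn mxui
Final line 3: kxojj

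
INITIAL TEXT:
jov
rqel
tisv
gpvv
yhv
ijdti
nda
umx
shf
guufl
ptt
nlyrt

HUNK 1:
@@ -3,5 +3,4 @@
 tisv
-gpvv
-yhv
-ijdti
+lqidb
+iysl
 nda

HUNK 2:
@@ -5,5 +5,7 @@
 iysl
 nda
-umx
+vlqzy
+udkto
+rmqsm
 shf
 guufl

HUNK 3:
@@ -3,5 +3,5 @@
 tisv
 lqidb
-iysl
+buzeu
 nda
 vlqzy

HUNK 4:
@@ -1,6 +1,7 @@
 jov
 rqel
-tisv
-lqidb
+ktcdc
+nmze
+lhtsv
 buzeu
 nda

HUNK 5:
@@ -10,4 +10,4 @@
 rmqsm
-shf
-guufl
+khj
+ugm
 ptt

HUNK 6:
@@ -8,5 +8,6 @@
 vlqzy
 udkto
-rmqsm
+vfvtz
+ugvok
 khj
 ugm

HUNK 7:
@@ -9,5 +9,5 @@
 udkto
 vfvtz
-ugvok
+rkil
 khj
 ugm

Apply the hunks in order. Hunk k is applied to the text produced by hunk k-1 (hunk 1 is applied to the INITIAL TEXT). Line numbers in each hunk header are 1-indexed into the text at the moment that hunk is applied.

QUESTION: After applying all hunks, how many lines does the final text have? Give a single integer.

Answer: 15

Derivation:
Hunk 1: at line 3 remove [gpvv,yhv,ijdti] add [lqidb,iysl] -> 11 lines: jov rqel tisv lqidb iysl nda umx shf guufl ptt nlyrt
Hunk 2: at line 5 remove [umx] add [vlqzy,udkto,rmqsm] -> 13 lines: jov rqel tisv lqidb iysl nda vlqzy udkto rmqsm shf guufl ptt nlyrt
Hunk 3: at line 3 remove [iysl] add [buzeu] -> 13 lines: jov rqel tisv lqidb buzeu nda vlqzy udkto rmqsm shf guufl ptt nlyrt
Hunk 4: at line 1 remove [tisv,lqidb] add [ktcdc,nmze,lhtsv] -> 14 lines: jov rqel ktcdc nmze lhtsv buzeu nda vlqzy udkto rmqsm shf guufl ptt nlyrt
Hunk 5: at line 10 remove [shf,guufl] add [khj,ugm] -> 14 lines: jov rqel ktcdc nmze lhtsv buzeu nda vlqzy udkto rmqsm khj ugm ptt nlyrt
Hunk 6: at line 8 remove [rmqsm] add [vfvtz,ugvok] -> 15 lines: jov rqel ktcdc nmze lhtsv buzeu nda vlqzy udkto vfvtz ugvok khj ugm ptt nlyrt
Hunk 7: at line 9 remove [ugvok] add [rkil] -> 15 lines: jov rqel ktcdc nmze lhtsv buzeu nda vlqzy udkto vfvtz rkil khj ugm ptt nlyrt
Final line count: 15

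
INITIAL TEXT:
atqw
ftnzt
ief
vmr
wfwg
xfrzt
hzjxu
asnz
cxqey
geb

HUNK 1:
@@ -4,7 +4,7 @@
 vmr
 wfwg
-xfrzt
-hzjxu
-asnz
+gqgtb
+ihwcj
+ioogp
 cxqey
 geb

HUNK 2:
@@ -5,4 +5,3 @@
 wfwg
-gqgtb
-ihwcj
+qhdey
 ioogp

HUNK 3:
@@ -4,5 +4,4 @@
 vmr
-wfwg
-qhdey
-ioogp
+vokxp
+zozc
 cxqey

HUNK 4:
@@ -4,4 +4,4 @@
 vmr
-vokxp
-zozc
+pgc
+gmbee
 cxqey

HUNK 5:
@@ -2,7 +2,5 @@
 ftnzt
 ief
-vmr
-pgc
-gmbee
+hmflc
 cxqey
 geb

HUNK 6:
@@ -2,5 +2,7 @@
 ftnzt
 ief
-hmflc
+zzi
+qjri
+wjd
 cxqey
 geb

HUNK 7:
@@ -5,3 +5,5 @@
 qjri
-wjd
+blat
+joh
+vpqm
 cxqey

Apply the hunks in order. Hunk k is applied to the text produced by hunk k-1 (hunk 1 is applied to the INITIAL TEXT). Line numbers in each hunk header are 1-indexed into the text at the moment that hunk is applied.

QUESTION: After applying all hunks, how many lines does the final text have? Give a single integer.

Answer: 10

Derivation:
Hunk 1: at line 4 remove [xfrzt,hzjxu,asnz] add [gqgtb,ihwcj,ioogp] -> 10 lines: atqw ftnzt ief vmr wfwg gqgtb ihwcj ioogp cxqey geb
Hunk 2: at line 5 remove [gqgtb,ihwcj] add [qhdey] -> 9 lines: atqw ftnzt ief vmr wfwg qhdey ioogp cxqey geb
Hunk 3: at line 4 remove [wfwg,qhdey,ioogp] add [vokxp,zozc] -> 8 lines: atqw ftnzt ief vmr vokxp zozc cxqey geb
Hunk 4: at line 4 remove [vokxp,zozc] add [pgc,gmbee] -> 8 lines: atqw ftnzt ief vmr pgc gmbee cxqey geb
Hunk 5: at line 2 remove [vmr,pgc,gmbee] add [hmflc] -> 6 lines: atqw ftnzt ief hmflc cxqey geb
Hunk 6: at line 2 remove [hmflc] add [zzi,qjri,wjd] -> 8 lines: atqw ftnzt ief zzi qjri wjd cxqey geb
Hunk 7: at line 5 remove [wjd] add [blat,joh,vpqm] -> 10 lines: atqw ftnzt ief zzi qjri blat joh vpqm cxqey geb
Final line count: 10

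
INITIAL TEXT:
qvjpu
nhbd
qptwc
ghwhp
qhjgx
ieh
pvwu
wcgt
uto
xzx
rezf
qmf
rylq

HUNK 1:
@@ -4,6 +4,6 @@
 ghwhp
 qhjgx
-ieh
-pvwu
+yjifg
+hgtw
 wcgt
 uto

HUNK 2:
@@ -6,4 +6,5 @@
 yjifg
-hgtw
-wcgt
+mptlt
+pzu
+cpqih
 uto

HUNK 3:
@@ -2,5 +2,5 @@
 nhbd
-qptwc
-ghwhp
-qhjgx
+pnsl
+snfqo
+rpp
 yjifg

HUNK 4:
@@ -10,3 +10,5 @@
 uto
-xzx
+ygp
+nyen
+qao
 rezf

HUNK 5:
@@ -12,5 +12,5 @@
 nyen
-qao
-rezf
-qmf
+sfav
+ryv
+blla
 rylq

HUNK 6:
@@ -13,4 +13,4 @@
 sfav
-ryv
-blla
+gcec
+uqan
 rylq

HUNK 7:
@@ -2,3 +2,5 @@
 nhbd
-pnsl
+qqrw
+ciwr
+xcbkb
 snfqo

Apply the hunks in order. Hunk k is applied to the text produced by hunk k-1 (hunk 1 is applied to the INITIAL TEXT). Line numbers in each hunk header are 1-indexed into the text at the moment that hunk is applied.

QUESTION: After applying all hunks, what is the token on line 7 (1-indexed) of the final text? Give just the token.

Hunk 1: at line 4 remove [ieh,pvwu] add [yjifg,hgtw] -> 13 lines: qvjpu nhbd qptwc ghwhp qhjgx yjifg hgtw wcgt uto xzx rezf qmf rylq
Hunk 2: at line 6 remove [hgtw,wcgt] add [mptlt,pzu,cpqih] -> 14 lines: qvjpu nhbd qptwc ghwhp qhjgx yjifg mptlt pzu cpqih uto xzx rezf qmf rylq
Hunk 3: at line 2 remove [qptwc,ghwhp,qhjgx] add [pnsl,snfqo,rpp] -> 14 lines: qvjpu nhbd pnsl snfqo rpp yjifg mptlt pzu cpqih uto xzx rezf qmf rylq
Hunk 4: at line 10 remove [xzx] add [ygp,nyen,qao] -> 16 lines: qvjpu nhbd pnsl snfqo rpp yjifg mptlt pzu cpqih uto ygp nyen qao rezf qmf rylq
Hunk 5: at line 12 remove [qao,rezf,qmf] add [sfav,ryv,blla] -> 16 lines: qvjpu nhbd pnsl snfqo rpp yjifg mptlt pzu cpqih uto ygp nyen sfav ryv blla rylq
Hunk 6: at line 13 remove [ryv,blla] add [gcec,uqan] -> 16 lines: qvjpu nhbd pnsl snfqo rpp yjifg mptlt pzu cpqih uto ygp nyen sfav gcec uqan rylq
Hunk 7: at line 2 remove [pnsl] add [qqrw,ciwr,xcbkb] -> 18 lines: qvjpu nhbd qqrw ciwr xcbkb snfqo rpp yjifg mptlt pzu cpqih uto ygp nyen sfav gcec uqan rylq
Final line 7: rpp

Answer: rpp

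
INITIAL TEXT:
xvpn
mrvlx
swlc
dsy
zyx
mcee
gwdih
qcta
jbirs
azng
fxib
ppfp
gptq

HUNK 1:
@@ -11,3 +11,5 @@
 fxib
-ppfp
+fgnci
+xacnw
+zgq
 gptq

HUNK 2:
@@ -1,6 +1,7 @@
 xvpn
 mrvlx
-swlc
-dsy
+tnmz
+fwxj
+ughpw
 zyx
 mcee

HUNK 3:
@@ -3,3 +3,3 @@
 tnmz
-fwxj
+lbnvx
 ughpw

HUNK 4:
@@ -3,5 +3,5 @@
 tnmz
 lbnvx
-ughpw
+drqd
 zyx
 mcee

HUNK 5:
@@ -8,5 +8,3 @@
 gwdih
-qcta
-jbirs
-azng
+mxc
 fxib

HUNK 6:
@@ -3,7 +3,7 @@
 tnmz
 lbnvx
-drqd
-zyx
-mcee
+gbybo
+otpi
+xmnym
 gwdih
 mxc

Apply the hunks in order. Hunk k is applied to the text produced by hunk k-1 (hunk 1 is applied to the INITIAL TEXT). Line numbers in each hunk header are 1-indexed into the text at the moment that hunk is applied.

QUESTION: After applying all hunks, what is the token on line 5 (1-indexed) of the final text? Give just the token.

Answer: gbybo

Derivation:
Hunk 1: at line 11 remove [ppfp] add [fgnci,xacnw,zgq] -> 15 lines: xvpn mrvlx swlc dsy zyx mcee gwdih qcta jbirs azng fxib fgnci xacnw zgq gptq
Hunk 2: at line 1 remove [swlc,dsy] add [tnmz,fwxj,ughpw] -> 16 lines: xvpn mrvlx tnmz fwxj ughpw zyx mcee gwdih qcta jbirs azng fxib fgnci xacnw zgq gptq
Hunk 3: at line 3 remove [fwxj] add [lbnvx] -> 16 lines: xvpn mrvlx tnmz lbnvx ughpw zyx mcee gwdih qcta jbirs azng fxib fgnci xacnw zgq gptq
Hunk 4: at line 3 remove [ughpw] add [drqd] -> 16 lines: xvpn mrvlx tnmz lbnvx drqd zyx mcee gwdih qcta jbirs azng fxib fgnci xacnw zgq gptq
Hunk 5: at line 8 remove [qcta,jbirs,azng] add [mxc] -> 14 lines: xvpn mrvlx tnmz lbnvx drqd zyx mcee gwdih mxc fxib fgnci xacnw zgq gptq
Hunk 6: at line 3 remove [drqd,zyx,mcee] add [gbybo,otpi,xmnym] -> 14 lines: xvpn mrvlx tnmz lbnvx gbybo otpi xmnym gwdih mxc fxib fgnci xacnw zgq gptq
Final line 5: gbybo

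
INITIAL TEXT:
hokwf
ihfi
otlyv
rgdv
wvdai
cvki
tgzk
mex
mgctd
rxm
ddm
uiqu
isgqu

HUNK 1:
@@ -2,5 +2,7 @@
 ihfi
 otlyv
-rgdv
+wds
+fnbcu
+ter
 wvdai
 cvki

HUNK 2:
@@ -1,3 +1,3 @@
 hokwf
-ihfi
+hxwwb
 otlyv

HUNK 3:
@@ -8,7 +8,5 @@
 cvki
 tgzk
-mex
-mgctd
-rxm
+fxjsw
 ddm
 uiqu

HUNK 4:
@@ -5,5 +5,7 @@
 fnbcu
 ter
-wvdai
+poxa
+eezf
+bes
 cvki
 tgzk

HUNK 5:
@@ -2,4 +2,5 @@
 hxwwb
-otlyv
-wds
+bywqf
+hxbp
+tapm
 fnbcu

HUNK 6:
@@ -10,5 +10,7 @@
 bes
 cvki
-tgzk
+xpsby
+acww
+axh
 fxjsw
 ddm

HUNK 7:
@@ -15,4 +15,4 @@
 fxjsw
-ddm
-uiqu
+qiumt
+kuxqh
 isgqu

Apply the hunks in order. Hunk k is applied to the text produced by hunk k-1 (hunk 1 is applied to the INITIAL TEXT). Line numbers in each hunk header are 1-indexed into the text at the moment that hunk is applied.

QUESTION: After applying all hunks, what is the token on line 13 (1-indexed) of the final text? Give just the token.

Hunk 1: at line 2 remove [rgdv] add [wds,fnbcu,ter] -> 15 lines: hokwf ihfi otlyv wds fnbcu ter wvdai cvki tgzk mex mgctd rxm ddm uiqu isgqu
Hunk 2: at line 1 remove [ihfi] add [hxwwb] -> 15 lines: hokwf hxwwb otlyv wds fnbcu ter wvdai cvki tgzk mex mgctd rxm ddm uiqu isgqu
Hunk 3: at line 8 remove [mex,mgctd,rxm] add [fxjsw] -> 13 lines: hokwf hxwwb otlyv wds fnbcu ter wvdai cvki tgzk fxjsw ddm uiqu isgqu
Hunk 4: at line 5 remove [wvdai] add [poxa,eezf,bes] -> 15 lines: hokwf hxwwb otlyv wds fnbcu ter poxa eezf bes cvki tgzk fxjsw ddm uiqu isgqu
Hunk 5: at line 2 remove [otlyv,wds] add [bywqf,hxbp,tapm] -> 16 lines: hokwf hxwwb bywqf hxbp tapm fnbcu ter poxa eezf bes cvki tgzk fxjsw ddm uiqu isgqu
Hunk 6: at line 10 remove [tgzk] add [xpsby,acww,axh] -> 18 lines: hokwf hxwwb bywqf hxbp tapm fnbcu ter poxa eezf bes cvki xpsby acww axh fxjsw ddm uiqu isgqu
Hunk 7: at line 15 remove [ddm,uiqu] add [qiumt,kuxqh] -> 18 lines: hokwf hxwwb bywqf hxbp tapm fnbcu ter poxa eezf bes cvki xpsby acww axh fxjsw qiumt kuxqh isgqu
Final line 13: acww

Answer: acww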